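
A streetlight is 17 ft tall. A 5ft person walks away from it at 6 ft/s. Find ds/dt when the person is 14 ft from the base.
5/2 ft/s

By similar triangles: 17/(x+s) = 5/s
Solving: s = 5x/12
ds/dt = 5/12 · dx/dt = 5/12 · 6 = 5/2 ft/s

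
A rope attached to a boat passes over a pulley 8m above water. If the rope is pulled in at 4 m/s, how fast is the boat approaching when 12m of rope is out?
12√5/5 ≈ 5.367 m/s

rope² = x² + 8²
x = √(12² - 8²) = 4√5
dx/dt = (rope/x) · d(rope)/dt = (12/(4√5)) · (-4) = -12√5/5 m/s
The boat approaches at 12√5/5 ≈ 5.367 m/s.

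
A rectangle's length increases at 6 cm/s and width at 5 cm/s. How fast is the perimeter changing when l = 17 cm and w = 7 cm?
22 cm/s

P = 2(l + w)
dP/dt = 2(dl/dt + dw/dt) = 2(6 + 5) = 22 cm/s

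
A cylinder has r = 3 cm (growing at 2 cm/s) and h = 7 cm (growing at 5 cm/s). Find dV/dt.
129π cm³/s

V = πr²h
dV/dt = 2πrh·dr/dt + πr²·dh/dt
= 2π(3)(7)(2) + π(3)²(5)
= 129π cm³/s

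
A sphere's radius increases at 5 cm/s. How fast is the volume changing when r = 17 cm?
5780π cm³/s

V = (4/3)πr³
dV/dt = dV/dr · dr/dt = 4πr² · 5
At r = 17: dV/dt = 5780π cm³/s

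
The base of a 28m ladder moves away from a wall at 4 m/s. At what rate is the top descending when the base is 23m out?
92√255/255 ≈ 5.761 m/s

x² + y² = 28²
2x·dx/dt + 2y·dy/dt = 0
dy/dt = -x/y · dx/dt = -23/√255 · 4 = -92√255/255 m/s
The top is descending at 92√255/255 ≈ 5.761 m/s.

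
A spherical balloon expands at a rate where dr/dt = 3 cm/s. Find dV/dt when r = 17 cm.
3468π cm³/s

V = (4/3)πr³
dV/dt = dV/dr · dr/dt = 4πr² · 3
At r = 17: dV/dt = 3468π cm³/s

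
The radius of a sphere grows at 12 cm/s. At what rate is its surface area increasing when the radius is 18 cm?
1728π cm²/s

S = 4πr²
dS/dt = dS/dr · dr/dt = 8πr · 12
At r = 18: dS/dt = 1728π cm²/s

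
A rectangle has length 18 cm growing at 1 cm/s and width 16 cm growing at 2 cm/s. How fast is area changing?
52 cm²/s

A = lw
dA/dt = w·dl/dt + l·dw/dt = 16·1 + 18·2 = 52 cm²/s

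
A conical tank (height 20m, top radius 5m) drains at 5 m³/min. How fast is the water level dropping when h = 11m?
80/(121π) ≈ 0.2105 m/min

r/h = 5/20, so r = (1/4)h
V = (1/3)πr²h = (1/3)π((1/4)h)²h = (1/48)πh³
dV/dh = (1/16)πh²
dh/dt = (dV/dt)/(dV/dh) = -5/((1/16)π·11²) = -80/(121π) m/min
The level is dropping at 80/(121π) ≈ 0.2105 m/min.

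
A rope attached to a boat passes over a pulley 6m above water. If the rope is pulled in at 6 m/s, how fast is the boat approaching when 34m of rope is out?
51√70/70 ≈ 6.096 m/s

rope² = x² + 6²
x = √(34² - 6²) = 4√70
dx/dt = (rope/x) · d(rope)/dt = (34/(4√70)) · (-6) = -51√70/70 m/s
The boat approaches at 51√70/70 ≈ 6.096 m/s.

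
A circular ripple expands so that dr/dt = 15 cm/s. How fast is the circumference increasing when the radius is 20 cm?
30π cm/s

C = 2πr
dC/dt = 2π · dr/dt = 2π · 15 = 30π cm/s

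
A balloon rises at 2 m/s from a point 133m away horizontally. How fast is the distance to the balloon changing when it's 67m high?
67√22178/11089 ≈ 0.8998 m/s

z² = 133² + y²
z = √(133² + 67²) = √22178
dz/dt = y/z · dy/dt = 67/√22178 · 2 = 67√22178/11089 ≈ 0.8998 m/s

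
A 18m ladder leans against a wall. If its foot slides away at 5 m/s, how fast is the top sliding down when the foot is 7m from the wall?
7√11/11 ≈ 2.111 m/s

x² + y² = 18²
2x·dx/dt + 2y·dy/dt = 0
dy/dt = -x/y · dx/dt = -7/(5√11) · 5 = -7√11/11 m/s
The top is descending at 7√11/11 ≈ 2.111 m/s.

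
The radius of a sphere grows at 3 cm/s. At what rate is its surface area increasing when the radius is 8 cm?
192π cm²/s

S = 4πr²
dS/dt = dS/dr · dr/dt = 8πr · 3
At r = 8: dS/dt = 192π cm²/s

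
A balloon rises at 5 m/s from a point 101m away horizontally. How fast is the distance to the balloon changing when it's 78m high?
78√16285/3257 ≈ 3.056 m/s

z² = 101² + y²
z = √(101² + 78²) = √16285
dz/dt = y/z · dy/dt = 78/√16285 · 5 = 78√16285/3257 ≈ 3.056 m/s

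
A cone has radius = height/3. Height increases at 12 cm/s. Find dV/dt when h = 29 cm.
3364π/3 cm³/s

V = (1/3)π(h/3)²h = πh³/27
dV/dt = πh²/9 · 12
At h = 29: dV/dt = 3364π/3 cm³/s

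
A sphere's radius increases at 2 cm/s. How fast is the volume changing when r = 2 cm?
32π cm³/s

V = (4/3)πr³
dV/dt = dV/dr · dr/dt = 4πr² · 2
At r = 2: dV/dt = 32π cm³/s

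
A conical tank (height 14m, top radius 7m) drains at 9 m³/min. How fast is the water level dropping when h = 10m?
9/(25π) ≈ 0.1146 m/min

r/h = 7/14, so r = (1/2)h
V = (1/3)πr²h = (1/3)π((1/2)h)²h = (1/12)πh³
dV/dh = (1/4)πh²
dh/dt = (dV/dt)/(dV/dh) = -9/((1/4)π·10²) = -9/(25π) m/min
The level is dropping at 9/(25π) ≈ 0.1146 m/min.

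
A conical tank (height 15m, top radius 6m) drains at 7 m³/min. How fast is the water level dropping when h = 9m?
175/(324π) ≈ 0.1719 m/min

r/h = 6/15, so r = (2/5)h
V = (1/3)πr²h = (1/3)π((2/5)h)²h = (4/75)πh³
dV/dh = (4/25)πh²
dh/dt = (dV/dt)/(dV/dh) = -7/((4/25)π·9²) = -175/(324π) m/min
The level is dropping at 175/(324π) ≈ 0.1719 m/min.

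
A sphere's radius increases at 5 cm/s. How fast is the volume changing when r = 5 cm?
500π cm³/s

V = (4/3)πr³
dV/dt = dV/dr · dr/dt = 4πr² · 5
At r = 5: dV/dt = 500π cm³/s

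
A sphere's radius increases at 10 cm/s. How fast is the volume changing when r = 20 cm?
16000π cm³/s

V = (4/3)πr³
dV/dt = dV/dr · dr/dt = 4πr² · 10
At r = 20: dV/dt = 16000π cm³/s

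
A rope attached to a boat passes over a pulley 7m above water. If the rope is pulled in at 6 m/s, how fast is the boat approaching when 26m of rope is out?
52√627/209 ≈ 6.23 m/s

rope² = x² + 7²
x = √(26² - 7²) = √627
dx/dt = (rope/x) · d(rope)/dt = (26/√627) · (-6) = -52√627/209 m/s
The boat approaches at 52√627/209 ≈ 6.23 m/s.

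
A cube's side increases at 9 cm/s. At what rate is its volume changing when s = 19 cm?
9747 cm³/s

V = s³
dV/dt = 3s² · ds/dt = 3·19²·9 = 9747 cm³/s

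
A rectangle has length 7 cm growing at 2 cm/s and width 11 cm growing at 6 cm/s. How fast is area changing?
64 cm²/s

A = lw
dA/dt = w·dl/dt + l·dw/dt = 11·2 + 7·6 = 64 cm²/s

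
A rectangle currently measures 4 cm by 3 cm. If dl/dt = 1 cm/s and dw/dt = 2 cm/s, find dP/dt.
6 cm/s

P = 2(l + w)
dP/dt = 2(dl/dt + dw/dt) = 2(1 + 2) = 6 cm/s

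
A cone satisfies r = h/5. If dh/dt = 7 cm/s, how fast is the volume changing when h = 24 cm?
4032π/25 cm³/s

V = (1/3)π(h/5)²h = πh³/75
dV/dt = πh²/25 · 7
At h = 24: dV/dt = 4032π/25 cm³/s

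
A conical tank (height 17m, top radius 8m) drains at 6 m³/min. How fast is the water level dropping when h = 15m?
289/(2400π) ≈ 0.03833 m/min

r/h = 8/17, so r = (8/17)h
V = (1/3)πr²h = (1/3)π((8/17)h)²h = (64/867)πh³
dV/dh = (64/289)πh²
dh/dt = (dV/dt)/(dV/dh) = -6/((64/289)π·15²) = -289/(2400π) m/min
The level is dropping at 289/(2400π) ≈ 0.03833 m/min.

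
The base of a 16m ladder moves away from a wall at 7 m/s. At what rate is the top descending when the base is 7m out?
49√23/69 ≈ 3.406 m/s

x² + y² = 16²
2x·dx/dt + 2y·dy/dt = 0
dy/dt = -x/y · dx/dt = -7/(3√23) · 7 = -49√23/69 m/s
The top is descending at 49√23/69 ≈ 3.406 m/s.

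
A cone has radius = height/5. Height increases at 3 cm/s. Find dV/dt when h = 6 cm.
108π/25 cm³/s

V = (1/3)π(h/5)²h = πh³/75
dV/dt = πh²/25 · 3
At h = 6: dV/dt = 108π/25 cm³/s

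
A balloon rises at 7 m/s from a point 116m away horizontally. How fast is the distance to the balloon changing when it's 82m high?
287√5045/5045 ≈ 4.041 m/s

z² = 116² + y²
z = √(116² + 82²) = 2√5045
dz/dt = y/z · dy/dt = 82/(2√5045) · 7 = 287√5045/5045 ≈ 4.041 m/s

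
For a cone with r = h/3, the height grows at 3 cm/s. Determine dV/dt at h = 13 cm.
169π/3 cm³/s

V = (1/3)π(h/3)²h = πh³/27
dV/dt = πh²/9 · 3
At h = 13: dV/dt = 169π/3 cm³/s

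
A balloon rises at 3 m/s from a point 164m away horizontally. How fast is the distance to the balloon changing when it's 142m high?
213√11765/11765 ≈ 1.964 m/s

z² = 164² + y²
z = √(164² + 142²) = 2√11765
dz/dt = y/z · dy/dt = 142/(2√11765) · 3 = 213√11765/11765 ≈ 1.964 m/s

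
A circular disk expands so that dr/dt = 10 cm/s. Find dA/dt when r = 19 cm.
380π cm²/s

A = πr²
dA/dt = 2πr · dr/dt = 2π(19)(10) = 380π cm²/s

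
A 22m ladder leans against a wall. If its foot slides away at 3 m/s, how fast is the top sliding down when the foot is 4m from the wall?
2√13/13 ≈ 0.5547 m/s

x² + y² = 22²
2x·dx/dt + 2y·dy/dt = 0
dy/dt = -x/y · dx/dt = -4/(6√13) · 3 = -2√13/13 m/s
The top is descending at 2√13/13 ≈ 0.5547 m/s.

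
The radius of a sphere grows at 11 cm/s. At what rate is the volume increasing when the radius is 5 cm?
1100π cm³/s

V = (4/3)πr³
dV/dt = dV/dr · dr/dt = 4πr² · 11
At r = 5: dV/dt = 1100π cm³/s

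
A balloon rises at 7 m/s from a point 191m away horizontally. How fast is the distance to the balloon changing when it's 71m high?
497√41522/41522 ≈ 2.439 m/s

z² = 191² + y²
z = √(191² + 71²) = √41522
dz/dt = y/z · dy/dt = 71/√41522 · 7 = 497√41522/41522 ≈ 2.439 m/s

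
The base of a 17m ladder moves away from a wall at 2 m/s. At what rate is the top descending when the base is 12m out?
24√145/145 ≈ 1.993 m/s

x² + y² = 17²
2x·dx/dt + 2y·dy/dt = 0
dy/dt = -x/y · dx/dt = -12/√145 · 2 = -24√145/145 m/s
The top is descending at 24√145/145 ≈ 1.993 m/s.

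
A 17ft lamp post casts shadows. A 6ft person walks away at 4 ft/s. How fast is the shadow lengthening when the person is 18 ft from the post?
24/11 ft/s

By similar triangles: 17/(x+s) = 6/s
Solving: s = 6x/11
ds/dt = 6/11 · dx/dt = 6/11 · 4 = 24/11 ft/s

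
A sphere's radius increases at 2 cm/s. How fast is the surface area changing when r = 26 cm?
416π cm²/s

S = 4πr²
dS/dt = dS/dr · dr/dt = 8πr · 2
At r = 26: dS/dt = 416π cm²/s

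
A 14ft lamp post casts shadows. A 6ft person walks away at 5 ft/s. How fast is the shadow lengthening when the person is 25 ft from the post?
15/4 ft/s

By similar triangles: 14/(x+s) = 6/s
Solving: s = 6x/8
ds/dt = 6/8 · dx/dt = 3/4 · 5 = 15/4 ft/s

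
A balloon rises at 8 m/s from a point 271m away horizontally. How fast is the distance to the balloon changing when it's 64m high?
512√77537/77537 ≈ 1.839 m/s

z² = 271² + y²
z = √(271² + 64²) = √77537
dz/dt = y/z · dy/dt = 64/√77537 · 8 = 512√77537/77537 ≈ 1.839 m/s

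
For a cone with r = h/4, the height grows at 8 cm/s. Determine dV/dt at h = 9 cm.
81π/2 cm³/s

V = (1/3)π(h/4)²h = πh³/48
dV/dt = πh²/16 · 8
At h = 9: dV/dt = 81π/2 cm³/s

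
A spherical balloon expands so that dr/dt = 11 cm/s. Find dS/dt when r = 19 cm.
1672π cm²/s

S = 4πr²
dS/dt = dS/dr · dr/dt = 8πr · 11
At r = 19: dS/dt = 1672π cm²/s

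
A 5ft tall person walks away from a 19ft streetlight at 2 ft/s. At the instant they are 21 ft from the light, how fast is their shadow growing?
5/7 ft/s

By similar triangles: 19/(x+s) = 5/s
Solving: s = 5x/14
ds/dt = 5/14 · dx/dt = 5/14 · 2 = 5/7 ft/s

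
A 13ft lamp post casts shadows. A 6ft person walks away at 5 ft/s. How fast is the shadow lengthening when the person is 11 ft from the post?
30/7 ft/s

By similar triangles: 13/(x+s) = 6/s
Solving: s = 6x/7
ds/dt = 6/7 · dx/dt = 6/7 · 5 = 30/7 ft/s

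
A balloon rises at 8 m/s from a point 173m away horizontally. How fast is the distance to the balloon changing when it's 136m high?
1088√1937/9685 ≈ 4.944 m/s

z² = 173² + y²
z = √(173² + 136²) = 5√1937
dz/dt = y/z · dy/dt = 136/(5√1937) · 8 = 1088√1937/9685 ≈ 4.944 m/s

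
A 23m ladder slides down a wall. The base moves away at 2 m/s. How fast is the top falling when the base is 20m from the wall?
40√129/129 ≈ 3.522 m/s

x² + y² = 23²
2x·dx/dt + 2y·dy/dt = 0
dy/dt = -x/y · dx/dt = -20/√129 · 2 = -40√129/129 m/s
The top is descending at 40√129/129 ≈ 3.522 m/s.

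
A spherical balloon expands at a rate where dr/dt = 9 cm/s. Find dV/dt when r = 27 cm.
26244π cm³/s

V = (4/3)πr³
dV/dt = dV/dr · dr/dt = 4πr² · 9
At r = 27: dV/dt = 26244π cm³/s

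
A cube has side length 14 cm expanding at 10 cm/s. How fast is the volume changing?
5880 cm³/s

V = s³
dV/dt = 3s² · ds/dt = 3·14²·10 = 5880 cm³/s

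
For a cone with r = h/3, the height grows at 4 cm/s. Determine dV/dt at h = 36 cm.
576π cm³/s

V = (1/3)π(h/3)²h = πh³/27
dV/dt = πh²/9 · 4
At h = 36: dV/dt = 576π cm³/s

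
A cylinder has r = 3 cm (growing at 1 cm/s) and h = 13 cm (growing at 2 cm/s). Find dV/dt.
96π cm³/s

V = πr²h
dV/dt = 2πrh·dr/dt + πr²·dh/dt
= 2π(3)(13)(1) + π(3)²(2)
= 96π cm³/s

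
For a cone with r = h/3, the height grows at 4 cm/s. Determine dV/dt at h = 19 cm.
1444π/9 cm³/s

V = (1/3)π(h/3)²h = πh³/27
dV/dt = πh²/9 · 4
At h = 19: dV/dt = 1444π/9 cm³/s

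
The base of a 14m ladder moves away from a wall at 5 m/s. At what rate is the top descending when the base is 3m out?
15√187/187 ≈ 1.097 m/s

x² + y² = 14²
2x·dx/dt + 2y·dy/dt = 0
dy/dt = -x/y · dx/dt = -3/√187 · 5 = -15√187/187 m/s
The top is descending at 15√187/187 ≈ 1.097 m/s.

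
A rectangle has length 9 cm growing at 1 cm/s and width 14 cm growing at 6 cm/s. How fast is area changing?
68 cm²/s

A = lw
dA/dt = w·dl/dt + l·dw/dt = 14·1 + 9·6 = 68 cm²/s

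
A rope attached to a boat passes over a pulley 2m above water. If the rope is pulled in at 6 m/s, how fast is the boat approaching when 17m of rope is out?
34√285/95 ≈ 6.042 m/s

rope² = x² + 2²
x = √(17² - 2²) = √285
dx/dt = (rope/x) · d(rope)/dt = (17/√285) · (-6) = -34√285/95 m/s
The boat approaches at 34√285/95 ≈ 6.042 m/s.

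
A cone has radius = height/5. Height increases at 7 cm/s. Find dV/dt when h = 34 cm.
8092π/25 cm³/s

V = (1/3)π(h/5)²h = πh³/75
dV/dt = πh²/25 · 7
At h = 34: dV/dt = 8092π/25 cm³/s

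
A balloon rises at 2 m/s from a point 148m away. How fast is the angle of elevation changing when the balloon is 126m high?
0.007835 rad/s

tan(θ) = y/148
sec²(θ) · dθ/dt = (1/148) · dy/dt
dθ/dt = cos²(θ)/148 · 2 = 148/(148² + 126²) · 2
dθ/dt = 0.007835 rad/s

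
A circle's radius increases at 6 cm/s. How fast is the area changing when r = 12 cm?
144π cm²/s

A = πr²
dA/dt = 2πr · dr/dt = 2π(12)(6) = 144π cm²/s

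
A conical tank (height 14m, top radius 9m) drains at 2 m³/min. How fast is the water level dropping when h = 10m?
98/(2025π) ≈ 0.0154 m/min

r/h = 9/14, so r = (9/14)h
V = (1/3)πr²h = (1/3)π((9/14)h)²h = (27/196)πh³
dV/dh = (81/196)πh²
dh/dt = (dV/dt)/(dV/dh) = -2/((81/196)π·10²) = -98/(2025π) m/min
The level is dropping at 98/(2025π) ≈ 0.0154 m/min.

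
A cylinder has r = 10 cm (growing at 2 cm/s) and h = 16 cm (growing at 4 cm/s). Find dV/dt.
1040π cm³/s

V = πr²h
dV/dt = 2πrh·dr/dt + πr²·dh/dt
= 2π(10)(16)(2) + π(10)²(4)
= 1040π cm³/s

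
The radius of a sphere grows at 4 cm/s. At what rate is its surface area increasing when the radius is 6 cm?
192π cm²/s

S = 4πr²
dS/dt = dS/dr · dr/dt = 8πr · 4
At r = 6: dS/dt = 192π cm²/s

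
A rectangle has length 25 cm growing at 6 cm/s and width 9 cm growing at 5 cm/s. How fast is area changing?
179 cm²/s

A = lw
dA/dt = w·dl/dt + l·dw/dt = 9·6 + 25·5 = 179 cm²/s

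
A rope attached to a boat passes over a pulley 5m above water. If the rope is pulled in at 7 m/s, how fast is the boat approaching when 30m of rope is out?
6√35/5 ≈ 7.099 m/s

rope² = x² + 5²
x = √(30² - 5²) = 5√35
dx/dt = (rope/x) · d(rope)/dt = (30/(5√35)) · (-7) = -6√35/5 m/s
The boat approaches at 6√35/5 ≈ 7.099 m/s.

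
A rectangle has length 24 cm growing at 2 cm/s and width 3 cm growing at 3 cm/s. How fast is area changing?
78 cm²/s

A = lw
dA/dt = w·dl/dt + l·dw/dt = 3·2 + 24·3 = 78 cm²/s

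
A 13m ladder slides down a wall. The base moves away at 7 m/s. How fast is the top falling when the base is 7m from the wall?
49√30/60 ≈ 4.473 m/s

x² + y² = 13²
2x·dx/dt + 2y·dy/dt = 0
dy/dt = -x/y · dx/dt = -7/(2√30) · 7 = -49√30/60 m/s
The top is descending at 49√30/60 ≈ 4.473 m/s.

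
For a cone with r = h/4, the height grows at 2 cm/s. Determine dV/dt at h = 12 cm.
18π cm³/s

V = (1/3)π(h/4)²h = πh³/48
dV/dt = πh²/16 · 2
At h = 12: dV/dt = 18π cm³/s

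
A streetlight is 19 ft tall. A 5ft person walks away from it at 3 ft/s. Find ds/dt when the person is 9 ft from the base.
15/14 ft/s

By similar triangles: 19/(x+s) = 5/s
Solving: s = 5x/14
ds/dt = 5/14 · dx/dt = 5/14 · 3 = 15/14 ft/s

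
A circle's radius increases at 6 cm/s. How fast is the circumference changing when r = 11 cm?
12π cm/s

C = 2πr
dC/dt = 2π · dr/dt = 2π · 6 = 12π cm/s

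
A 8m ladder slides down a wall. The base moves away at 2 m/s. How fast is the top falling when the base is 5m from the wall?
10√39/39 ≈ 1.601 m/s

x² + y² = 8²
2x·dx/dt + 2y·dy/dt = 0
dy/dt = -x/y · dx/dt = -5/√39 · 2 = -10√39/39 m/s
The top is descending at 10√39/39 ≈ 1.601 m/s.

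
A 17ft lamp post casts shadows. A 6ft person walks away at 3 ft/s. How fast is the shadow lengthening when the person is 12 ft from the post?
18/11 ft/s

By similar triangles: 17/(x+s) = 6/s
Solving: s = 6x/11
ds/dt = 6/11 · dx/dt = 6/11 · 3 = 18/11 ft/s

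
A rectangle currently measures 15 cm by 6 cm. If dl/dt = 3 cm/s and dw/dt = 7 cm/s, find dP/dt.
20 cm/s

P = 2(l + w)
dP/dt = 2(dl/dt + dw/dt) = 2(3 + 7) = 20 cm/s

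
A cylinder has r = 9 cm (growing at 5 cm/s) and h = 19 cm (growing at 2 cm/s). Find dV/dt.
1872π cm³/s

V = πr²h
dV/dt = 2πrh·dr/dt + πr²·dh/dt
= 2π(9)(19)(5) + π(9)²(2)
= 1872π cm³/s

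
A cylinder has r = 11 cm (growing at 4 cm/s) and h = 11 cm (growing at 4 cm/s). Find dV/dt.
1452π cm³/s

V = πr²h
dV/dt = 2πrh·dr/dt + πr²·dh/dt
= 2π(11)(11)(4) + π(11)²(4)
= 1452π cm³/s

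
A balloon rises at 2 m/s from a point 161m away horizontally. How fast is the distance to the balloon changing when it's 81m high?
81√32482/16241 ≈ 0.8989 m/s

z² = 161² + y²
z = √(161² + 81²) = √32482
dz/dt = y/z · dy/dt = 81/√32482 · 2 = 81√32482/16241 ≈ 0.8989 m/s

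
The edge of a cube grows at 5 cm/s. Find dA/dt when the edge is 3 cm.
180 cm²/s

A = 6s²
dA/dt = 12s · ds/dt = 12·3·5 = 180 cm²/s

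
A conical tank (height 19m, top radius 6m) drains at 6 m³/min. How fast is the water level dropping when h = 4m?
361/(96π) ≈ 1.197 m/min

r/h = 6/19, so r = (6/19)h
V = (1/3)πr²h = (1/3)π((6/19)h)²h = (12/361)πh³
dV/dh = (36/361)πh²
dh/dt = (dV/dt)/(dV/dh) = -6/((36/361)π·4²) = -361/(96π) m/min
The level is dropping at 361/(96π) ≈ 1.197 m/min.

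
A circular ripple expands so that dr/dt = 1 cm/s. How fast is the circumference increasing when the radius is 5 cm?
2π cm/s

C = 2πr
dC/dt = 2π · dr/dt = 2π · 1 = 2π cm/s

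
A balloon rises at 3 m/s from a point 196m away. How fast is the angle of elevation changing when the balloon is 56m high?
0.014151 rad/s

tan(θ) = y/196
sec²(θ) · dθ/dt = (1/196) · dy/dt
dθ/dt = cos²(θ)/196 · 3 = 196/(196² + 56²) · 3
dθ/dt = 0.014151 rad/s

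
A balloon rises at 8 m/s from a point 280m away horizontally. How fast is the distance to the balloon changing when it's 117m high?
936√92089/92089 ≈ 3.084 m/s

z² = 280² + y²
z = √(280² + 117²) = √92089
dz/dt = y/z · dy/dt = 117/√92089 · 8 = 936√92089/92089 ≈ 3.084 m/s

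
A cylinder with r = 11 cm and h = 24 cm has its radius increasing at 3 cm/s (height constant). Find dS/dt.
276π cm²/s

S = 2πrh + 2πr² (lateral + bases)
dS/dt = (2πh + 4πr)·dr/dt = (2π·24 + 4π·11)·3
= 276π cm²/s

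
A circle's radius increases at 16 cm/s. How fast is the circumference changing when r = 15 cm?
32π cm/s

C = 2πr
dC/dt = 2π · dr/dt = 2π · 16 = 32π cm/s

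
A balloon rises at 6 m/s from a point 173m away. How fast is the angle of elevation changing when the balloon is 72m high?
0.029562 rad/s

tan(θ) = y/173
sec²(θ) · dθ/dt = (1/173) · dy/dt
dθ/dt = cos²(θ)/173 · 6 = 173/(173² + 72²) · 6
dθ/dt = 0.029562 rad/s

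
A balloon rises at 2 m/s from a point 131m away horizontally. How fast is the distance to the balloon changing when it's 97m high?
97√26570/13285 ≈ 1.19 m/s

z² = 131² + y²
z = √(131² + 97²) = √26570
dz/dt = y/z · dy/dt = 97/√26570 · 2 = 97√26570/13285 ≈ 1.19 m/s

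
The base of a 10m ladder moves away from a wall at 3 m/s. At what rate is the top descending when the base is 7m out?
7√51/17 ≈ 2.941 m/s

x² + y² = 10²
2x·dx/dt + 2y·dy/dt = 0
dy/dt = -x/y · dx/dt = -7/√51 · 3 = -7√51/17 m/s
The top is descending at 7√51/17 ≈ 2.941 m/s.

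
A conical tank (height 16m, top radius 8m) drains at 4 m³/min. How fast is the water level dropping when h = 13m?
16/(169π) ≈ 0.03014 m/min

r/h = 8/16, so r = (1/2)h
V = (1/3)πr²h = (1/3)π((1/2)h)²h = (1/12)πh³
dV/dh = (1/4)πh²
dh/dt = (dV/dt)/(dV/dh) = -4/((1/4)π·13²) = -16/(169π) m/min
The level is dropping at 16/(169π) ≈ 0.03014 m/min.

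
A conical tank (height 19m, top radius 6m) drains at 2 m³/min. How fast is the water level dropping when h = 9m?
361/(1458π) ≈ 0.07881 m/min

r/h = 6/19, so r = (6/19)h
V = (1/3)πr²h = (1/3)π((6/19)h)²h = (12/361)πh³
dV/dh = (36/361)πh²
dh/dt = (dV/dt)/(dV/dh) = -2/((36/361)π·9²) = -361/(1458π) m/min
The level is dropping at 361/(1458π) ≈ 0.07881 m/min.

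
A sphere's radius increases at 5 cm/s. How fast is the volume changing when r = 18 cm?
6480π cm³/s

V = (4/3)πr³
dV/dt = dV/dr · dr/dt = 4πr² · 5
At r = 18: dV/dt = 6480π cm³/s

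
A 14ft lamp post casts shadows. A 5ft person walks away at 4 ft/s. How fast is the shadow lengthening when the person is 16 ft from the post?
20/9 ft/s

By similar triangles: 14/(x+s) = 5/s
Solving: s = 5x/9
ds/dt = 5/9 · dx/dt = 5/9 · 4 = 20/9 ft/s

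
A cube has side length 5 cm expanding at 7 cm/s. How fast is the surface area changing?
420 cm²/s

A = 6s²
dA/dt = 12s · ds/dt = 12·5·7 = 420 cm²/s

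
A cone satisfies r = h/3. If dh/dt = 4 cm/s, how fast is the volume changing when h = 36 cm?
576π cm³/s

V = (1/3)π(h/3)²h = πh³/27
dV/dt = πh²/9 · 4
At h = 36: dV/dt = 576π cm³/s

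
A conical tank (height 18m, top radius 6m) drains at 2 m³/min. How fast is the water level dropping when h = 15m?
2/(25π) ≈ 0.02546 m/min

r/h = 6/18, so r = (1/3)h
V = (1/3)πr²h = (1/3)π((1/3)h)²h = (1/27)πh³
dV/dh = (1/9)πh²
dh/dt = (dV/dt)/(dV/dh) = -2/((1/9)π·15²) = -2/(25π) m/min
The level is dropping at 2/(25π) ≈ 0.02546 m/min.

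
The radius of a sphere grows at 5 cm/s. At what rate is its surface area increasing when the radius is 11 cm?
440π cm²/s

S = 4πr²
dS/dt = dS/dr · dr/dt = 8πr · 5
At r = 11: dS/dt = 440π cm²/s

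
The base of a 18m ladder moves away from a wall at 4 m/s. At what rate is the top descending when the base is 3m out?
4√35/35 ≈ 0.6761 m/s

x² + y² = 18²
2x·dx/dt + 2y·dy/dt = 0
dy/dt = -x/y · dx/dt = -3/(3√35) · 4 = -4√35/35 m/s
The top is descending at 4√35/35 ≈ 0.6761 m/s.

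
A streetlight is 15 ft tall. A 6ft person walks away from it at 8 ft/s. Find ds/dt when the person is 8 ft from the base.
16/3 ft/s

By similar triangles: 15/(x+s) = 6/s
Solving: s = 6x/9
ds/dt = 6/9 · dx/dt = 2/3 · 8 = 16/3 ft/s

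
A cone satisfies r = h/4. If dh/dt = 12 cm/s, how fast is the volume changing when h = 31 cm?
2883π/4 cm³/s

V = (1/3)π(h/4)²h = πh³/48
dV/dt = πh²/16 · 12
At h = 31: dV/dt = 2883π/4 cm³/s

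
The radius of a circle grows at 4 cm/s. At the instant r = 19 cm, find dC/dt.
8π cm/s

C = 2πr
dC/dt = 2π · dr/dt = 2π · 4 = 8π cm/s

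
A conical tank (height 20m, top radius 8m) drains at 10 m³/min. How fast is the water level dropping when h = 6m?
125/(72π) ≈ 0.5526 m/min

r/h = 8/20, so r = (2/5)h
V = (1/3)πr²h = (1/3)π((2/5)h)²h = (4/75)πh³
dV/dh = (4/25)πh²
dh/dt = (dV/dt)/(dV/dh) = -10/((4/25)π·6²) = -125/(72π) m/min
The level is dropping at 125/(72π) ≈ 0.5526 m/min.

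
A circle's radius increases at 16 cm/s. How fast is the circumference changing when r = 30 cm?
32π cm/s

C = 2πr
dC/dt = 2π · dr/dt = 2π · 16 = 32π cm/s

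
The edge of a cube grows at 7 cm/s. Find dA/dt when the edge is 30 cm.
2520 cm²/s

A = 6s²
dA/dt = 12s · ds/dt = 12·30·7 = 2520 cm²/s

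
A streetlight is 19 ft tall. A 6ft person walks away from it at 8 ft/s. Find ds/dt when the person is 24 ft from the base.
48/13 ft/s

By similar triangles: 19/(x+s) = 6/s
Solving: s = 6x/13
ds/dt = 6/13 · dx/dt = 6/13 · 8 = 48/13 ft/s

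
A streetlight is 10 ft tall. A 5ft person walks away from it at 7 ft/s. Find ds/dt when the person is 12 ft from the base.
7 ft/s

By similar triangles: 10/(x+s) = 5/s
Solving: s = 5x/5
ds/dt = 5/5 · dx/dt = 1 · 7 = 7 ft/s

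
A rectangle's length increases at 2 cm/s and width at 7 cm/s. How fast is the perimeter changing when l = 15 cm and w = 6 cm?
18 cm/s

P = 2(l + w)
dP/dt = 2(dl/dt + dw/dt) = 2(2 + 7) = 18 cm/s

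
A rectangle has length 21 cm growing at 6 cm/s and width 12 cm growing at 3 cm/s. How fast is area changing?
135 cm²/s

A = lw
dA/dt = w·dl/dt + l·dw/dt = 12·6 + 21·3 = 135 cm²/s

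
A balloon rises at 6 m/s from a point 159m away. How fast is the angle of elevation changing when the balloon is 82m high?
0.029808 rad/s

tan(θ) = y/159
sec²(θ) · dθ/dt = (1/159) · dy/dt
dθ/dt = cos²(θ)/159 · 6 = 159/(159² + 82²) · 6
dθ/dt = 0.029808 rad/s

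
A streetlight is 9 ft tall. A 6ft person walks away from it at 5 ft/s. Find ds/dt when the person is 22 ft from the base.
10 ft/s

By similar triangles: 9/(x+s) = 6/s
Solving: s = 6x/3
ds/dt = 6/3 · dx/dt = 2 · 5 = 10 ft/s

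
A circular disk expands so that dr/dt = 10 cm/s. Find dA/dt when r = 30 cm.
600π cm²/s

A = πr²
dA/dt = 2πr · dr/dt = 2π(30)(10) = 600π cm²/s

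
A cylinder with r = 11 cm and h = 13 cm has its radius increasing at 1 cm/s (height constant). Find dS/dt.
70π cm²/s

S = 2πrh + 2πr² (lateral + bases)
dS/dt = (2πh + 4πr)·dr/dt = (2π·13 + 4π·11)·1
= 70π cm²/s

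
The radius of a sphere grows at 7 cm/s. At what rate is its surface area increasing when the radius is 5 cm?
280π cm²/s

S = 4πr²
dS/dt = dS/dr · dr/dt = 8πr · 7
At r = 5: dS/dt = 280π cm²/s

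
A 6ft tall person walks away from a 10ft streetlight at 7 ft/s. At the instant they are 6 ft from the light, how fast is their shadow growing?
21/2 ft/s

By similar triangles: 10/(x+s) = 6/s
Solving: s = 6x/4
ds/dt = 6/4 · dx/dt = 3/2 · 7 = 21/2 ft/s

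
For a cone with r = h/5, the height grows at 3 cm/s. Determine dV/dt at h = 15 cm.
27π cm³/s

V = (1/3)π(h/5)²h = πh³/75
dV/dt = πh²/25 · 3
At h = 15: dV/dt = 27π cm³/s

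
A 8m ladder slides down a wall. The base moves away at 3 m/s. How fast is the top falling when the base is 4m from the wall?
√3 ≈ 1.732 m/s

x² + y² = 8²
2x·dx/dt + 2y·dy/dt = 0
dy/dt = -x/y · dx/dt = -4/(4√3) · 3 = -√3 m/s
The top is descending at √3 ≈ 1.732 m/s.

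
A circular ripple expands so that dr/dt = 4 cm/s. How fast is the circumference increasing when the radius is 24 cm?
8π cm/s

C = 2πr
dC/dt = 2π · dr/dt = 2π · 4 = 8π cm/s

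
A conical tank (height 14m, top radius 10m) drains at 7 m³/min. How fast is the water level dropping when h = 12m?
343/(3600π) ≈ 0.03033 m/min

r/h = 10/14, so r = (5/7)h
V = (1/3)πr²h = (1/3)π((5/7)h)²h = (25/147)πh³
dV/dh = (25/49)πh²
dh/dt = (dV/dt)/(dV/dh) = -7/((25/49)π·12²) = -343/(3600π) m/min
The level is dropping at 343/(3600π) ≈ 0.03033 m/min.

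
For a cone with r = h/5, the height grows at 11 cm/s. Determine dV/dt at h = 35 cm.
539π cm³/s

V = (1/3)π(h/5)²h = πh³/75
dV/dt = πh²/25 · 11
At h = 35: dV/dt = 539π cm³/s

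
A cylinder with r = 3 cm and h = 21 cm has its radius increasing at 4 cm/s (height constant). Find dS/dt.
216π cm²/s

S = 2πrh + 2πr² (lateral + bases)
dS/dt = (2πh + 4πr)·dr/dt = (2π·21 + 4π·3)·4
= 216π cm²/s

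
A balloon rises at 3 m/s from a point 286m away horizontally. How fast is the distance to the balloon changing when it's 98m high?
147√914/4570 ≈ 0.9725 m/s

z² = 286² + y²
z = √(286² + 98²) = 10√914
dz/dt = y/z · dy/dt = 98/(10√914) · 3 = 147√914/4570 ≈ 0.9725 m/s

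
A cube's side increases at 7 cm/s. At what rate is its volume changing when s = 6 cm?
756 cm³/s

V = s³
dV/dt = 3s² · ds/dt = 3·6²·7 = 756 cm³/s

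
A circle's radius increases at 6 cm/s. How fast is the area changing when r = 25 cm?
300π cm²/s

A = πr²
dA/dt = 2πr · dr/dt = 2π(25)(6) = 300π cm²/s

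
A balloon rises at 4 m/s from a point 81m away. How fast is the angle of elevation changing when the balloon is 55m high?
0.033799 rad/s

tan(θ) = y/81
sec²(θ) · dθ/dt = (1/81) · dy/dt
dθ/dt = cos²(θ)/81 · 4 = 81/(81² + 55²) · 4
dθ/dt = 0.033799 rad/s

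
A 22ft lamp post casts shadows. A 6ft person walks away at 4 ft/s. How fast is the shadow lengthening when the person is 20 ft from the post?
3/2 ft/s

By similar triangles: 22/(x+s) = 6/s
Solving: s = 6x/16
ds/dt = 6/16 · dx/dt = 3/8 · 4 = 3/2 ft/s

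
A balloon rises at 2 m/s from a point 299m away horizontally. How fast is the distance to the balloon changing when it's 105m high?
105√100426/50213 ≈ 0.6627 m/s

z² = 299² + y²
z = √(299² + 105²) = √100426
dz/dt = y/z · dy/dt = 105/√100426 · 2 = 105√100426/50213 ≈ 0.6627 m/s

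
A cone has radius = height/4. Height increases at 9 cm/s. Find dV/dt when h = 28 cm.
441π cm³/s

V = (1/3)π(h/4)²h = πh³/48
dV/dt = πh²/16 · 9
At h = 28: dV/dt = 441π cm³/s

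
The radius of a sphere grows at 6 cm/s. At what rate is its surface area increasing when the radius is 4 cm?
192π cm²/s

S = 4πr²
dS/dt = dS/dr · dr/dt = 8πr · 6
At r = 4: dS/dt = 192π cm²/s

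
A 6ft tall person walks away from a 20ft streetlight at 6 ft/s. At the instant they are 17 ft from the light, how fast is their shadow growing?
18/7 ft/s

By similar triangles: 20/(x+s) = 6/s
Solving: s = 6x/14
ds/dt = 6/14 · dx/dt = 3/7 · 6 = 18/7 ft/s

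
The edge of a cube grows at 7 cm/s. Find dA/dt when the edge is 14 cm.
1176 cm²/s

A = 6s²
dA/dt = 12s · ds/dt = 12·14·7 = 1176 cm²/s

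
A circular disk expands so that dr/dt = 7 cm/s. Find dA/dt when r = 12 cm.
168π cm²/s

A = πr²
dA/dt = 2πr · dr/dt = 2π(12)(7) = 168π cm²/s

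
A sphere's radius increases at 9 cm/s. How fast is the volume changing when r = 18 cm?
11664π cm³/s

V = (4/3)πr³
dV/dt = dV/dr · dr/dt = 4πr² · 9
At r = 18: dV/dt = 11664π cm³/s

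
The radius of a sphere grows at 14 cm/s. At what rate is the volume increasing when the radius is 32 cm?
57344π cm³/s

V = (4/3)πr³
dV/dt = dV/dr · dr/dt = 4πr² · 14
At r = 32: dV/dt = 57344π cm³/s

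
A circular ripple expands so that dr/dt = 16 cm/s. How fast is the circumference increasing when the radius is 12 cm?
32π cm/s

C = 2πr
dC/dt = 2π · dr/dt = 2π · 16 = 32π cm/s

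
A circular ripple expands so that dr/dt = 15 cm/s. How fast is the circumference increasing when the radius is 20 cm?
30π cm/s

C = 2πr
dC/dt = 2π · dr/dt = 2π · 15 = 30π cm/s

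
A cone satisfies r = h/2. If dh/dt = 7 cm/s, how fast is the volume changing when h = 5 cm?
175π/4 cm³/s

V = (1/3)π(h/2)²h = πh³/12
dV/dt = πh²/4 · 7
At h = 5: dV/dt = 175π/4 cm³/s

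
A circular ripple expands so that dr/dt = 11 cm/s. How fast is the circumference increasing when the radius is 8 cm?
22π cm/s

C = 2πr
dC/dt = 2π · dr/dt = 2π · 11 = 22π cm/s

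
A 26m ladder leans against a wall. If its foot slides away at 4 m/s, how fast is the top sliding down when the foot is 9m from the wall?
36√595/595 ≈ 1.476 m/s

x² + y² = 26²
2x·dx/dt + 2y·dy/dt = 0
dy/dt = -x/y · dx/dt = -9/√595 · 4 = -36√595/595 m/s
The top is descending at 36√595/595 ≈ 1.476 m/s.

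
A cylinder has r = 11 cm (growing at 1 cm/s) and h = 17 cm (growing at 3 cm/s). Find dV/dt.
737π cm³/s

V = πr²h
dV/dt = 2πrh·dr/dt + πr²·dh/dt
= 2π(11)(17)(1) + π(11)²(3)
= 737π cm³/s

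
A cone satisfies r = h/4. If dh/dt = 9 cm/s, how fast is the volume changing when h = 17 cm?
2601π/16 cm³/s

V = (1/3)π(h/4)²h = πh³/48
dV/dt = πh²/16 · 9
At h = 17: dV/dt = 2601π/16 cm³/s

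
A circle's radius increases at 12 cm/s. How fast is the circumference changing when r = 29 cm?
24π cm/s

C = 2πr
dC/dt = 2π · dr/dt = 2π · 12 = 24π cm/s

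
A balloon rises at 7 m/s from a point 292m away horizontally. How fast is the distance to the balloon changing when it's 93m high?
651√93913/93913 ≈ 2.124 m/s

z² = 292² + y²
z = √(292² + 93²) = √93913
dz/dt = y/z · dy/dt = 93/√93913 · 7 = 651√93913/93913 ≈ 2.124 m/s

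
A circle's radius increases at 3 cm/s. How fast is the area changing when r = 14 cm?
84π cm²/s

A = πr²
dA/dt = 2πr · dr/dt = 2π(14)(3) = 84π cm²/s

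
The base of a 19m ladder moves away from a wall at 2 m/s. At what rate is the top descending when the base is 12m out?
24√217/217 ≈ 1.629 m/s

x² + y² = 19²
2x·dx/dt + 2y·dy/dt = 0
dy/dt = -x/y · dx/dt = -12/√217 · 2 = -24√217/217 m/s
The top is descending at 24√217/217 ≈ 1.629 m/s.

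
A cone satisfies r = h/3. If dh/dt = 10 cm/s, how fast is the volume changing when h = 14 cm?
1960π/9 cm³/s

V = (1/3)π(h/3)²h = πh³/27
dV/dt = πh²/9 · 10
At h = 14: dV/dt = 1960π/9 cm³/s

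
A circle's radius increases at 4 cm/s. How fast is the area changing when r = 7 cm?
56π cm²/s

A = πr²
dA/dt = 2πr · dr/dt = 2π(7)(4) = 56π cm²/s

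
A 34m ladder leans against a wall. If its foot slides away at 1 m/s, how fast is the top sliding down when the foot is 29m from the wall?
29√35/105 ≈ 1.634 m/s

x² + y² = 34²
2x·dx/dt + 2y·dy/dt = 0
dy/dt = -x/y · dx/dt = -29/(3√35) · 1 = -29√35/105 m/s
The top is descending at 29√35/105 ≈ 1.634 m/s.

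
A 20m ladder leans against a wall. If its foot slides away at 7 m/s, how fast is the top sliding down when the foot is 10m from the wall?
7√3/3 ≈ 4.041 m/s

x² + y² = 20²
2x·dx/dt + 2y·dy/dt = 0
dy/dt = -x/y · dx/dt = -10/(10√3) · 7 = -7√3/3 m/s
The top is descending at 7√3/3 ≈ 4.041 m/s.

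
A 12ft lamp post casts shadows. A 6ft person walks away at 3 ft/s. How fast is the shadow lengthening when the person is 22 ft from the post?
3 ft/s

By similar triangles: 12/(x+s) = 6/s
Solving: s = 6x/6
ds/dt = 6/6 · dx/dt = 1 · 3 = 3 ft/s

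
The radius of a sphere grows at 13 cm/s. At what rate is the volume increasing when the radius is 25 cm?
32500π cm³/s

V = (4/3)πr³
dV/dt = dV/dr · dr/dt = 4πr² · 13
At r = 25: dV/dt = 32500π cm³/s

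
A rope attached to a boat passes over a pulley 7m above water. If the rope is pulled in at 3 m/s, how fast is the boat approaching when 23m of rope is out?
23√30/40 ≈ 3.149 m/s

rope² = x² + 7²
x = √(23² - 7²) = 4√30
dx/dt = (rope/x) · d(rope)/dt = (23/(4√30)) · (-3) = -23√30/40 m/s
The boat approaches at 23√30/40 ≈ 3.149 m/s.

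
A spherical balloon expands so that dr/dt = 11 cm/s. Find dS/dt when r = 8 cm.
704π cm²/s

S = 4πr²
dS/dt = dS/dr · dr/dt = 8πr · 11
At r = 8: dS/dt = 704π cm²/s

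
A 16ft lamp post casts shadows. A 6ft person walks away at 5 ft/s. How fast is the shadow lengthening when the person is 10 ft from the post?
3 ft/s

By similar triangles: 16/(x+s) = 6/s
Solving: s = 6x/10
ds/dt = 6/10 · dx/dt = 3/5 · 5 = 3 ft/s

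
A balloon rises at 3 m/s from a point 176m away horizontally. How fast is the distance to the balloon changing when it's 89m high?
267√38897/38897 ≈ 1.354 m/s

z² = 176² + y²
z = √(176² + 89²) = √38897
dz/dt = y/z · dy/dt = 89/√38897 · 3 = 267√38897/38897 ≈ 1.354 m/s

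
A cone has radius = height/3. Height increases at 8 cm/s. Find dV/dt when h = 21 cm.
392π cm³/s

V = (1/3)π(h/3)²h = πh³/27
dV/dt = πh²/9 · 8
At h = 21: dV/dt = 392π cm³/s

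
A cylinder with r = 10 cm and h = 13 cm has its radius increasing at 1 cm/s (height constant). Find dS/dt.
66π cm²/s

S = 2πrh + 2πr² (lateral + bases)
dS/dt = (2πh + 4πr)·dr/dt = (2π·13 + 4π·10)·1
= 66π cm²/s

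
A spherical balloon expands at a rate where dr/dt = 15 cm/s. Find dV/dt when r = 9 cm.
4860π cm³/s

V = (4/3)πr³
dV/dt = dV/dr · dr/dt = 4πr² · 15
At r = 9: dV/dt = 4860π cm³/s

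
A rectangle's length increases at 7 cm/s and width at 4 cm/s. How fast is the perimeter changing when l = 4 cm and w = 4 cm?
22 cm/s

P = 2(l + w)
dP/dt = 2(dl/dt + dw/dt) = 2(7 + 4) = 22 cm/s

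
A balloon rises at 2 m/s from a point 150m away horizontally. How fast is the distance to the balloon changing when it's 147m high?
98√29/377 ≈ 1.4 m/s

z² = 150² + y²
z = √(150² + 147²) = 39√29
dz/dt = y/z · dy/dt = 147/(39√29) · 2 = 98√29/377 ≈ 1.4 m/s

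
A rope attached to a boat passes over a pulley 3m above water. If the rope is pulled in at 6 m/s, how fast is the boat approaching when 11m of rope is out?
33√7/14 ≈ 6.236 m/s

rope² = x² + 3²
x = √(11² - 3²) = 4√7
dx/dt = (rope/x) · d(rope)/dt = (11/(4√7)) · (-6) = -33√7/14 m/s
The boat approaches at 33√7/14 ≈ 6.236 m/s.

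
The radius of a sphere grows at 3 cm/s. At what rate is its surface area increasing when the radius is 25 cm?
600π cm²/s

S = 4πr²
dS/dt = dS/dr · dr/dt = 8πr · 3
At r = 25: dS/dt = 600π cm²/s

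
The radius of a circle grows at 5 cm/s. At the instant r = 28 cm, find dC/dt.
10π cm/s

C = 2πr
dC/dt = 2π · dr/dt = 2π · 5 = 10π cm/s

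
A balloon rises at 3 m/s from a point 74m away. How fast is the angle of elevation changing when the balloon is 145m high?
0.008377 rad/s

tan(θ) = y/74
sec²(θ) · dθ/dt = (1/74) · dy/dt
dθ/dt = cos²(θ)/74 · 3 = 74/(74² + 145²) · 3
dθ/dt = 0.008377 rad/s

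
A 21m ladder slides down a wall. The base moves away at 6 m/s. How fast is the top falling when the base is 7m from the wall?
3√2/2 ≈ 2.121 m/s

x² + y² = 21²
2x·dx/dt + 2y·dy/dt = 0
dy/dt = -x/y · dx/dt = -7/(14√2) · 6 = -3√2/2 m/s
The top is descending at 3√2/2 ≈ 2.121 m/s.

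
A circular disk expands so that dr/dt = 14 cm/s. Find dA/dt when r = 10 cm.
280π cm²/s

A = πr²
dA/dt = 2πr · dr/dt = 2π(10)(14) = 280π cm²/s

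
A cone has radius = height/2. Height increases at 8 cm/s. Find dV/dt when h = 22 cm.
968π cm³/s

V = (1/3)π(h/2)²h = πh³/12
dV/dt = πh²/4 · 8
At h = 22: dV/dt = 968π cm³/s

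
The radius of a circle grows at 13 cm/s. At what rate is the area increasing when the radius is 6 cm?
156π cm²/s

A = πr²
dA/dt = 2πr · dr/dt = 2π(6)(13) = 156π cm²/s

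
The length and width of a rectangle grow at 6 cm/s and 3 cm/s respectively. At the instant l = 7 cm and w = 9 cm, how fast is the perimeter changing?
18 cm/s

P = 2(l + w)
dP/dt = 2(dl/dt + dw/dt) = 2(6 + 3) = 18 cm/s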